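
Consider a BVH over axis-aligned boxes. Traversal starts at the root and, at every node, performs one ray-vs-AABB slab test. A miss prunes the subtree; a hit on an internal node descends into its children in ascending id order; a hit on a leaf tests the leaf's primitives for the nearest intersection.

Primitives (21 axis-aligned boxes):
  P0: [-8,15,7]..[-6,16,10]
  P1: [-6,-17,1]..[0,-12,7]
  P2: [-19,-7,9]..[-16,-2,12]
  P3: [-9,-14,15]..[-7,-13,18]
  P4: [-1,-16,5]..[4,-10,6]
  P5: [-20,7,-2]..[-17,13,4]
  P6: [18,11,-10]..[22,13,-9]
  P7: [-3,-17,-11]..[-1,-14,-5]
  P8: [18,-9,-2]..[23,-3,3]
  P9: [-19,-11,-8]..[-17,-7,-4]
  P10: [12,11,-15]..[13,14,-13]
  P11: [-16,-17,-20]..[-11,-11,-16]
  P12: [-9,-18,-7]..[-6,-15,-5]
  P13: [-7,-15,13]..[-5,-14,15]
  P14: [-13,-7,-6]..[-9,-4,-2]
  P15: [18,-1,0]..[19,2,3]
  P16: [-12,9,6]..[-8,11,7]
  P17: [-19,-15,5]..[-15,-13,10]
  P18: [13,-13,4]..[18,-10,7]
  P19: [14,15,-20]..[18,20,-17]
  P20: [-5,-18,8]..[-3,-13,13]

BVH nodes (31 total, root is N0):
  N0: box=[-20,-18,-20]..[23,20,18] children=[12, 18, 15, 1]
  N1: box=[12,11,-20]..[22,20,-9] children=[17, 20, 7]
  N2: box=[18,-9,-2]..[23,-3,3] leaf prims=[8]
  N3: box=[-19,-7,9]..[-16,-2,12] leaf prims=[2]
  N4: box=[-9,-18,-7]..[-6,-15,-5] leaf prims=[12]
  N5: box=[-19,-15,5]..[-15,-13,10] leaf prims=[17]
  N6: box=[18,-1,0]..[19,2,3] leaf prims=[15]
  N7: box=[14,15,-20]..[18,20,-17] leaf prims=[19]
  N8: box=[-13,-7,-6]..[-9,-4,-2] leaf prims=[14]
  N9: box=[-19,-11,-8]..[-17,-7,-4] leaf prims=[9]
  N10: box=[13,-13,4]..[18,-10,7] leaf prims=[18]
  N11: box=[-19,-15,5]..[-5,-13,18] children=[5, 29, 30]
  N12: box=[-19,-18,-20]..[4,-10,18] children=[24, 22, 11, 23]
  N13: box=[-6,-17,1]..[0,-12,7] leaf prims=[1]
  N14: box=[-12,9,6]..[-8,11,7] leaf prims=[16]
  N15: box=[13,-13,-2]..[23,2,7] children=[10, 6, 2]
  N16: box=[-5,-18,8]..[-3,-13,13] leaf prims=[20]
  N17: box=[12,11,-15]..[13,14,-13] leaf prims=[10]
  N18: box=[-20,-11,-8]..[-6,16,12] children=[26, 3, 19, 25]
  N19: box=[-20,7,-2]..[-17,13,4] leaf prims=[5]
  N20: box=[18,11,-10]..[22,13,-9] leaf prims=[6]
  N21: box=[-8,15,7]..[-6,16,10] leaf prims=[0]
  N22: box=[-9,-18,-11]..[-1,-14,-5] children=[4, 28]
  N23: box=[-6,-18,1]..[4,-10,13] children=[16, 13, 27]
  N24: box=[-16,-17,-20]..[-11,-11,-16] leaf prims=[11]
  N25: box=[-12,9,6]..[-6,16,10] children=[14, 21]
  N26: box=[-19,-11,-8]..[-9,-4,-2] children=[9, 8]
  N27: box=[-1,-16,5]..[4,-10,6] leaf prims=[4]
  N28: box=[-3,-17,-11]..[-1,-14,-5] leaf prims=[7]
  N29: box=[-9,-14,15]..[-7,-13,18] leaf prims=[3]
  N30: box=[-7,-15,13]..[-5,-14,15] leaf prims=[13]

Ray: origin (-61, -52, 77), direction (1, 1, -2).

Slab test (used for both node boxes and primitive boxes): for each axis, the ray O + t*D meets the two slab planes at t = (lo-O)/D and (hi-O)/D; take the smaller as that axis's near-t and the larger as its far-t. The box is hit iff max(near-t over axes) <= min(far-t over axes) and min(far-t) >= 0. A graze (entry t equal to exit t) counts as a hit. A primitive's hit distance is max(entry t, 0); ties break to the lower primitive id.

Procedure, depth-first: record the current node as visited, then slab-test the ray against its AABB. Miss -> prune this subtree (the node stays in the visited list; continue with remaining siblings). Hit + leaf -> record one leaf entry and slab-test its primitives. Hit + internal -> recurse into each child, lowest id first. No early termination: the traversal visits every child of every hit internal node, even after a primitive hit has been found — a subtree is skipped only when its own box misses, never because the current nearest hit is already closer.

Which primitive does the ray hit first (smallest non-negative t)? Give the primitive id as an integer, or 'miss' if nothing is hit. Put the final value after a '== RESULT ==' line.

Traverse from the root:
N0 x:[41,84] y:[34,72] z:[59/2,97/2] -> hit [41,97/2], descend [1, 12, 15, 18]
  N1 x:[73,83] y:[63,72] z:[43,97/2] -> miss, prune
  N12 x:[42,65] y:[34,42] z:[59/2,97/2] -> hit [42,42], descend [11, 22, 23, 24]
    N11 x:[42,56] y:[37,39] z:[59/2,36] -> miss, prune
    N22 x:[52,60] y:[34,38] z:[41,44] -> miss, prune
    N23 x:[55,65] y:[34,42] z:[32,38] -> miss, prune
    N24 x:[45,50] y:[35,41] z:[93/2,97/2] -> miss, prune
  N15 x:[74,84] y:[39,54] z:[35,79/2] -> miss, prune
  N18 x:[41,55] y:[41,68] z:[65/2,85/2] -> hit [41,85/2], descend [3, 19, 25, 26]
    N3 x:[42,45] y:[45,50] z:[65/2,34] -> miss, prune
    N19 x:[41,44] y:[59,65] z:[73/2,79/2] -> miss, prune
    N25 x:[49,55] y:[61,68] z:[67/2,71/2] -> miss, prune
    N26 x:[42,52] y:[41,48] z:[79/2,85/2] -> hit [42,85/2], descend [8, 9]
      N8 x:[48,52] y:[45,48] z:[79/2,83/2] -> miss, prune
      N9 x:[42,44] y:[41,45] z:[81/2,85/2] -> hit [42,85/2] leaf, test {P9@t=42}

Summary -> nodes [0, 1, 12, 11, 22, 23, 24, 15, 18, 3, 19, 25, 26, 8, 9]; box-tests=15; leaf-entries=1; first=P9

== RESULT ==
9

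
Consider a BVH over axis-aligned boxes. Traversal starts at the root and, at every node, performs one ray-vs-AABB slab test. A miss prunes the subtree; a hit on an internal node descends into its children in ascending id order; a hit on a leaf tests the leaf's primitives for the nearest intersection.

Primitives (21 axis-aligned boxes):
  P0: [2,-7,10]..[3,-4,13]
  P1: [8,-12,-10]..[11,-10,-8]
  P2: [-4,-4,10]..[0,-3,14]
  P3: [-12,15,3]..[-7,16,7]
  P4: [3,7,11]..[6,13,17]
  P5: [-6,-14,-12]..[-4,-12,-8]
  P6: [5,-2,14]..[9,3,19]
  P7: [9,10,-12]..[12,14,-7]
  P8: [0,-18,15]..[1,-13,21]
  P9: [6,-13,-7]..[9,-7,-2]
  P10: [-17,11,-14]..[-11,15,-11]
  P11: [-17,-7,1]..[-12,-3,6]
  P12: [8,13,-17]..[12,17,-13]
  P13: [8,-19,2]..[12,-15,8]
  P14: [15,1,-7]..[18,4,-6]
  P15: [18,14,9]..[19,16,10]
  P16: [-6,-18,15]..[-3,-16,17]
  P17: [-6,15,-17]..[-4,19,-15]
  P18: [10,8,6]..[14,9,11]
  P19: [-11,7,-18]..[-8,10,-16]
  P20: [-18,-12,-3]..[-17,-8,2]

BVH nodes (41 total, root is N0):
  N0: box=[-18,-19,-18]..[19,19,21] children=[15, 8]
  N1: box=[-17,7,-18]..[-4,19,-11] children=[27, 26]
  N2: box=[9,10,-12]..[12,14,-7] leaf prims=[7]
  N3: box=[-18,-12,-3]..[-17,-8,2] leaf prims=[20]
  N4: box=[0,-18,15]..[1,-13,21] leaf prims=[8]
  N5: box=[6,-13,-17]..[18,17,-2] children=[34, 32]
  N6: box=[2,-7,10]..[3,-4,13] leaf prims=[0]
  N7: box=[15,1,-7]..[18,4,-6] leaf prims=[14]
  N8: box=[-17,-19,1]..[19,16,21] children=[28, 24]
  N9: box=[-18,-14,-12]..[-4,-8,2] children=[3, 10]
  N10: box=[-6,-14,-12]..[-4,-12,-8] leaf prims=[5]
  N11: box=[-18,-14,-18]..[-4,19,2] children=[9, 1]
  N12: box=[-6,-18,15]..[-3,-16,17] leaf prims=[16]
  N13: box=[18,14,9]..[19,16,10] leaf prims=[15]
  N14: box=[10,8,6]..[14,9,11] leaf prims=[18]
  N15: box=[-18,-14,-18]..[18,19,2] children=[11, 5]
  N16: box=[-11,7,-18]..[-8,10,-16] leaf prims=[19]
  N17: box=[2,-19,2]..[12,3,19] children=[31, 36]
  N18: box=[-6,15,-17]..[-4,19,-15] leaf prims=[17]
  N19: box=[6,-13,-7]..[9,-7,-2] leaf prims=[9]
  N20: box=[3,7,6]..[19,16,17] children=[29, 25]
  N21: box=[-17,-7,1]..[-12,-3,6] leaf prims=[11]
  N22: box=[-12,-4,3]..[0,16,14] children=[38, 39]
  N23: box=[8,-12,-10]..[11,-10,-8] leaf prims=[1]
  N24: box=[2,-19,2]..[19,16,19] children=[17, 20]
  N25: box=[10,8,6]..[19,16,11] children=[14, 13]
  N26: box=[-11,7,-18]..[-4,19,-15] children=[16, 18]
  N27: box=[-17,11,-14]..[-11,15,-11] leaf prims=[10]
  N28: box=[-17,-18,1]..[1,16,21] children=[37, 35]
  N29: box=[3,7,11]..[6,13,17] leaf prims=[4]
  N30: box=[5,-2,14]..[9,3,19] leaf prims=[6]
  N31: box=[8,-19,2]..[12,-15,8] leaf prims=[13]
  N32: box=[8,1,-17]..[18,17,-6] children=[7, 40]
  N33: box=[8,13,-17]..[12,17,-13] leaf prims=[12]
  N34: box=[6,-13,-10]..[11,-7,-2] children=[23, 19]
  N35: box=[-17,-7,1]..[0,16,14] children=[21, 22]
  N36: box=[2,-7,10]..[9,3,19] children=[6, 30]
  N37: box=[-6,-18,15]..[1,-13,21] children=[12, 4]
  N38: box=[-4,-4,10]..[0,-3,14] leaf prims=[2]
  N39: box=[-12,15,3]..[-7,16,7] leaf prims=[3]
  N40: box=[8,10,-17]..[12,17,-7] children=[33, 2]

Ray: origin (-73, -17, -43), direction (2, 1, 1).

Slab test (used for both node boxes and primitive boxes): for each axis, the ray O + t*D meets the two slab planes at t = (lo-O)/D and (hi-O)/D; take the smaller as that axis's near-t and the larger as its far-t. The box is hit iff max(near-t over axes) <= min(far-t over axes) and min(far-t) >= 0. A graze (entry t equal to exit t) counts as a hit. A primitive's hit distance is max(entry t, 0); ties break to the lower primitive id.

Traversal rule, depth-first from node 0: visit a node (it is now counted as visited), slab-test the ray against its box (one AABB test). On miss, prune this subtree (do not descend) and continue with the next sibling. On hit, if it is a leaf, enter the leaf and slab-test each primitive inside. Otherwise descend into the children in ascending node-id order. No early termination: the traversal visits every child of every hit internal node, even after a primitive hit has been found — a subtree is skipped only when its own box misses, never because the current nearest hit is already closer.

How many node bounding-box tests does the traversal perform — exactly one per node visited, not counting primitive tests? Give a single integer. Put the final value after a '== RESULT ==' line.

Traverse from the root:
N0 x:[55/2,46] y:[-2,36] z:[25,64] -> hit [55/2,36], descend [8, 15]
  N8 x:[28,46] y:[-2,33] z:[44,64] -> miss, prune
  N15 x:[55/2,91/2] y:[3,36] z:[25,45] -> hit [55/2,36], descend [5, 11]
    N5 x:[79/2,91/2] y:[4,34] z:[26,41] -> miss, prune
    N11 x:[55/2,69/2] y:[3,36] z:[25,45] -> hit [55/2,69/2], descend [1, 9]
      N1 x:[28,69/2] y:[24,36] z:[25,32] -> hit [28,32], descend [26, 27]
        N26 x:[31,69/2] y:[24,36] z:[25,28] -> miss, prune
        N27 x:[28,31] y:[28,32] z:[29,32] -> hit [29,31] leaf, test {P10@t=29}
      N9 x:[55/2,69/2] y:[3,9] z:[31,45] -> miss, prune

9 AABB tests over nodes [0, 8, 15, 5, 11, 1, 26, 27, 9]; 1 leaf entered; closest P10.

== RESULT ==
9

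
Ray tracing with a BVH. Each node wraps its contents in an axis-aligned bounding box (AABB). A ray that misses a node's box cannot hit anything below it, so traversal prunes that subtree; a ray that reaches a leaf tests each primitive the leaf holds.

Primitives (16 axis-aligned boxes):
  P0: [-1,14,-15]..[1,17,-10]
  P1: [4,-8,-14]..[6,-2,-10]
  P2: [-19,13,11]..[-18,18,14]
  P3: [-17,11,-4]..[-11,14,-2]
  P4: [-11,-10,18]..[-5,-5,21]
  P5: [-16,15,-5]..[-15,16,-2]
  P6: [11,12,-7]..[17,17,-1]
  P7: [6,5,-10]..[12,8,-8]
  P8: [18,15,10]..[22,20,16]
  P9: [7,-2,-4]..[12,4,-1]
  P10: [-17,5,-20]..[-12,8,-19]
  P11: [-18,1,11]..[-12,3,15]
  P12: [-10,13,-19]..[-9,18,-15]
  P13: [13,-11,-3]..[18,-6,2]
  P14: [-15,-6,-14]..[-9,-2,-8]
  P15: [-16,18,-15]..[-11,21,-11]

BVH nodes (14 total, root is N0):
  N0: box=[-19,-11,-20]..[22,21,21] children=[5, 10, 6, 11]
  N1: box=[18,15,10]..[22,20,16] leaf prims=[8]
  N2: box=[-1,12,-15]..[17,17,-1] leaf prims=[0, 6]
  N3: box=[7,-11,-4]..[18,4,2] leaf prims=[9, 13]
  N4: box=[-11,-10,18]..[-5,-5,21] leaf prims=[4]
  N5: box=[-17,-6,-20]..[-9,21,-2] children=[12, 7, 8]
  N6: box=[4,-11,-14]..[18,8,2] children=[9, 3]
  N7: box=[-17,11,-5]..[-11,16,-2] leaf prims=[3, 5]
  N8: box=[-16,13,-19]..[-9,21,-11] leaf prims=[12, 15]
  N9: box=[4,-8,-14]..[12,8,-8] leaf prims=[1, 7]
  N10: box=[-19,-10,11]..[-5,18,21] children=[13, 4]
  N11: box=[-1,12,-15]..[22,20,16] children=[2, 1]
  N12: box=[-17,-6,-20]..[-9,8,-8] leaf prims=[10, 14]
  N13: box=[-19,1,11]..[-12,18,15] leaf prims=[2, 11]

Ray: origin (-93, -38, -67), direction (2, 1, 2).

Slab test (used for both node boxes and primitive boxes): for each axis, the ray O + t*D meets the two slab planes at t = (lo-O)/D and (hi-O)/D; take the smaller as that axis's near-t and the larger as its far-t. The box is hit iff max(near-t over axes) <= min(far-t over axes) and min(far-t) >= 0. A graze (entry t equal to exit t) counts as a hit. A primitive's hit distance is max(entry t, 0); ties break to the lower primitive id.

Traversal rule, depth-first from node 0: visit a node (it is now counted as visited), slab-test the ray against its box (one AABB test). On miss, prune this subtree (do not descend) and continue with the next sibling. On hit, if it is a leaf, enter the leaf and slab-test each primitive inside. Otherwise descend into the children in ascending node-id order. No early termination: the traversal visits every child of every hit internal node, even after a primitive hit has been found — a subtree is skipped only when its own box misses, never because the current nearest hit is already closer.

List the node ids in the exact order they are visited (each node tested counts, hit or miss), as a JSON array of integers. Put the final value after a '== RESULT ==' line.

Traverse from the root:
N0 x:[37,115/2] y:[27,59] z:[47/2,44] -> hit [37,44], descend [5, 6, 10, 11]
  N5 x:[38,42] y:[32,59] z:[47/2,65/2] -> miss, prune
  N6 x:[97/2,111/2] y:[27,46] z:[53/2,69/2] -> miss, prune
  N10 x:[37,44] y:[28,56] z:[39,44] -> hit [39,44], descend [4, 13]
    N4 x:[41,44] y:[28,33] z:[85/2,44] -> miss, prune
    N13 x:[37,81/2] y:[39,56] z:[39,41] -> hit [39,81/2] leaf, test {P2(miss), P11@t=39}
  N11 x:[46,115/2] y:[50,58] z:[26,83/2] -> miss, prune

7 AABB tests over nodes [0, 5, 6, 10, 4, 13, 11]; 1 leaf entered; closest P11.

== RESULT ==
[0, 5, 6, 10, 4, 13, 11]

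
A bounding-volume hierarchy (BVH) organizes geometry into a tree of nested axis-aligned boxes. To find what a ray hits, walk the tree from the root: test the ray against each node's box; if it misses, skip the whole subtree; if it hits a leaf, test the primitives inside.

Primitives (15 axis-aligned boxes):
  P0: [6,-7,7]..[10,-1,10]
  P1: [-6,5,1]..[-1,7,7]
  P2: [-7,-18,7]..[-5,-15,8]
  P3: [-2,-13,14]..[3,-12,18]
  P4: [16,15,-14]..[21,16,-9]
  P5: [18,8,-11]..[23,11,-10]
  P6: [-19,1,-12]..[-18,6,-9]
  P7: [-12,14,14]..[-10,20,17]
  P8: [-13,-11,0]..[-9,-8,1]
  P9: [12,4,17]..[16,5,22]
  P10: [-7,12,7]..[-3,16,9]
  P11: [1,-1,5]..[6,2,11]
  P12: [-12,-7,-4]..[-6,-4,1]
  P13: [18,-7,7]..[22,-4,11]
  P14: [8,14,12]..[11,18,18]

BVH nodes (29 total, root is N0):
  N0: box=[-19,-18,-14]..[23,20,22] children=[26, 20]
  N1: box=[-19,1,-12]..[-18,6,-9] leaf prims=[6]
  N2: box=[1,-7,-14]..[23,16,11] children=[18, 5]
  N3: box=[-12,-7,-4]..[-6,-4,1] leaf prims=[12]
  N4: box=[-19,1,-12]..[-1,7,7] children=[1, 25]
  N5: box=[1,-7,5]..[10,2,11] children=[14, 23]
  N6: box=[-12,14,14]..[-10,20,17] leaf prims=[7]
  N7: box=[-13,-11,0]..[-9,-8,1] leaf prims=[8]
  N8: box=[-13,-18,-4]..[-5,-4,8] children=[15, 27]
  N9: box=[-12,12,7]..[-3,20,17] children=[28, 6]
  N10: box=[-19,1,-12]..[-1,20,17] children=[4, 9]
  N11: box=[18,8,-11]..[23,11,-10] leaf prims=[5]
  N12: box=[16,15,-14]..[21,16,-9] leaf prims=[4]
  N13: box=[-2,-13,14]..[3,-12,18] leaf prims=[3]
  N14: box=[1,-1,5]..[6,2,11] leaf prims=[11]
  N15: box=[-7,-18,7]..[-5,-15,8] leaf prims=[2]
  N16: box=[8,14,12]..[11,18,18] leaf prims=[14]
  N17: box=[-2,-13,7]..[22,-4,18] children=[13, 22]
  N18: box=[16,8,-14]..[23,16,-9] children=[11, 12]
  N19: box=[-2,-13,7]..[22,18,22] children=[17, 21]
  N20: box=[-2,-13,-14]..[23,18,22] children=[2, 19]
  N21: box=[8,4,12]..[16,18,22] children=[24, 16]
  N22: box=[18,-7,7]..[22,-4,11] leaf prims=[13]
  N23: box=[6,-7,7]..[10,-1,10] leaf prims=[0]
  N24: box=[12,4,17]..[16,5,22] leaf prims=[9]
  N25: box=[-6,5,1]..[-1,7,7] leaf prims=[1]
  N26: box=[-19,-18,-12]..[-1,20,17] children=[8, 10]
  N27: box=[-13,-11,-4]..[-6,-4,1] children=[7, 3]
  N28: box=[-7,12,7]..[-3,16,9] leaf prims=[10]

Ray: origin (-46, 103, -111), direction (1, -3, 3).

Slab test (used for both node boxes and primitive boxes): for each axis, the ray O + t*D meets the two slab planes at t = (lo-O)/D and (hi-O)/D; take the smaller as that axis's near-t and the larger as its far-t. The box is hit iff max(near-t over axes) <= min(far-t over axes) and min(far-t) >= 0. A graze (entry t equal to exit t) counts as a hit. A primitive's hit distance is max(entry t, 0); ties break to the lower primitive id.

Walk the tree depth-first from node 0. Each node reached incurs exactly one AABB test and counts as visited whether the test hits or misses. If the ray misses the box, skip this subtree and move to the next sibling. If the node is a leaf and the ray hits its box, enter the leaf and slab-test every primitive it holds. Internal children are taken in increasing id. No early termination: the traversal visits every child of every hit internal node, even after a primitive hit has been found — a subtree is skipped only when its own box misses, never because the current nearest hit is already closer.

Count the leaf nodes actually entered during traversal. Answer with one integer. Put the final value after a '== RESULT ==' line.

Traverse from the root:
N0 x:[27,69] y:[83/3,121/3] z:[97/3,133/3] -> hit [97/3,121/3], descend [20, 26]
  N20 x:[44,69] y:[85/3,116/3] z:[97/3,133/3] -> miss, prune
  N26 x:[27,45] y:[83/3,121/3] z:[33,128/3] -> hit [33,121/3], descend [8, 10]
    N8 x:[33,41] y:[107/3,121/3] z:[107/3,119/3] -> hit [107/3,119/3], descend [15, 27]
      N15 x:[39,41] y:[118/3,121/3] z:[118/3,119/3] -> hit [118/3,119/3] leaf, test {P2@t=118/3}
      N27 x:[33,40] y:[107/3,38] z:[107/3,112/3] -> hit [107/3,112/3], descend [3, 7]
        N3 x:[34,40] y:[107/3,110/3] z:[107/3,112/3] -> hit [107/3,110/3] leaf, test {P12@t=107/3}
        N7 x:[33,37] y:[37,38] z:[37,112/3] -> hit [37,37] leaf, test {P8@t=37}
    N10 x:[27,45] y:[83/3,34] z:[33,128/3] -> hit [33,34], descend [4, 9]
      N4 x:[27,45] y:[32,34] z:[33,118/3] -> hit [33,34], descend [1, 25]
        N1 x:[27,28] y:[97/3,34] z:[33,34] -> miss, prune
        N25 x:[40,45] y:[32,98/3] z:[112/3,118/3] -> miss, prune
      N9 x:[34,43] y:[83/3,91/3] z:[118/3,128/3] -> miss, prune

Summary -> nodes [0, 20, 26, 8, 15, 27, 3, 7, 10, 4, 1, 25, 9]; box-tests=13; leaf-entries=3; first=P12

== RESULT ==
3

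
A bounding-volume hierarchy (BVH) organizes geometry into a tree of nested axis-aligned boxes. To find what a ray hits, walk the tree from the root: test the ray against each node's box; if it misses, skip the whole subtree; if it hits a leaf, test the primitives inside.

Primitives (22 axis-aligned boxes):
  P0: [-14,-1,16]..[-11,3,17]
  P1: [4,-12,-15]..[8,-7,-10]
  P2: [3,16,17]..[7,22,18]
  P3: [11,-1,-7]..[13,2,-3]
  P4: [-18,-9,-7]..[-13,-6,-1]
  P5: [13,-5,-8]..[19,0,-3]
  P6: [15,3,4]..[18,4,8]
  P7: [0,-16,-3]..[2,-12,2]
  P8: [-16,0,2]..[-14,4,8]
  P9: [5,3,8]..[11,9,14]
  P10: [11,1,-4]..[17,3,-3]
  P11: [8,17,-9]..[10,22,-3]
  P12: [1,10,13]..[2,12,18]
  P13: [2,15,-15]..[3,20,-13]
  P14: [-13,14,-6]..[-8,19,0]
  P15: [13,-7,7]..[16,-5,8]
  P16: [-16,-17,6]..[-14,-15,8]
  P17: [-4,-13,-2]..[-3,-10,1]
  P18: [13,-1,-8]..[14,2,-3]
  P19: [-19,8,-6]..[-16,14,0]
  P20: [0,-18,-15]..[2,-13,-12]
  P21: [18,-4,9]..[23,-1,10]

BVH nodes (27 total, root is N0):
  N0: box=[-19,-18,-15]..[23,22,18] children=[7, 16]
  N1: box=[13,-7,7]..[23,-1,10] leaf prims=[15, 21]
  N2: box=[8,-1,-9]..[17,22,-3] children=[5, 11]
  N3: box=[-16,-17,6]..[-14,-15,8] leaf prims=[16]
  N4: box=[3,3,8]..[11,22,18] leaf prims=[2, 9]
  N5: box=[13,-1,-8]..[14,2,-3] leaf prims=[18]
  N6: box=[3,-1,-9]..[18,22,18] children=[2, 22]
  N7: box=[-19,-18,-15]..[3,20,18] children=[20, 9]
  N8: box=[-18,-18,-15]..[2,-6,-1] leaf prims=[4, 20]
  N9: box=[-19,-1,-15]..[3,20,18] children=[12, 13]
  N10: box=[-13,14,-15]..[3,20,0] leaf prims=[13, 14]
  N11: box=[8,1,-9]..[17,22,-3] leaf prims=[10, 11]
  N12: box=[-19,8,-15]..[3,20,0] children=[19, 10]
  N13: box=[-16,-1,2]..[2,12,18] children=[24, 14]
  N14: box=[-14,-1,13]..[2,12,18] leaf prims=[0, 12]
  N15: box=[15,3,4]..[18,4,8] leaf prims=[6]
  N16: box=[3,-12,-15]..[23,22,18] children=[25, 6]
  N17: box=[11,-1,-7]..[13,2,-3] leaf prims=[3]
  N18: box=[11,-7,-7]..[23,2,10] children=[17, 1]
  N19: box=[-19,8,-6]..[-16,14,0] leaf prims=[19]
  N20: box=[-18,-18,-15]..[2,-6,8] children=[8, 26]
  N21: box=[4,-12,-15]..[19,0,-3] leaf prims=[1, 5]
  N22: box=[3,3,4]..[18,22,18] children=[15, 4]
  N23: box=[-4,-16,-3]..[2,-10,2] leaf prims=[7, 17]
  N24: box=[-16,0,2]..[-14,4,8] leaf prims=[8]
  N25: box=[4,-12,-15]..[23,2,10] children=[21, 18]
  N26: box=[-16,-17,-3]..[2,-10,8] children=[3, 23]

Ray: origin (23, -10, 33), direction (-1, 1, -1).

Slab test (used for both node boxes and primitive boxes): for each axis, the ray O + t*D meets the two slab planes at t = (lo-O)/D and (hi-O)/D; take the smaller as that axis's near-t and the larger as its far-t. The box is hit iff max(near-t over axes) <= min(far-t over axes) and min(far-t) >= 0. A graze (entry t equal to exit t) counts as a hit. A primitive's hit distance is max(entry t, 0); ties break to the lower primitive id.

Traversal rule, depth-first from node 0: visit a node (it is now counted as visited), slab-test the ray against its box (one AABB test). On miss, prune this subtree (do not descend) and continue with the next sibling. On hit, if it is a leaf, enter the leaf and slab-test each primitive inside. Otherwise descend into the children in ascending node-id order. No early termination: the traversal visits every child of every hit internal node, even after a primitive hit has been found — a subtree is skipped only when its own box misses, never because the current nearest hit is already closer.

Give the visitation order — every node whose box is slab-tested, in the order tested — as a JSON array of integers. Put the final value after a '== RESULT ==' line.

Traverse from the root:
N0 x:[0,42] y:[-8,32] z:[15,48] -> hit [15,32], descend [7, 16]
  N7 x:[20,42] y:[-8,30] z:[15,48] -> hit [20,30], descend [9, 20]
    N9 x:[20,42] y:[9,30] z:[15,48] -> hit [20,30], descend [12, 13]
      N12 x:[20,42] y:[18,30] z:[33,48] -> miss, prune
      N13 x:[21,39] y:[9,22] z:[15,31] -> hit [21,22], descend [14, 24]
        N14 x:[21,37] y:[9,22] z:[15,20] -> miss, prune
        N24 x:[37,39] y:[10,14] z:[25,31] -> miss, prune
    N20 x:[21,41] y:[-8,4] z:[25,48] -> miss, prune
  N16 x:[0,20] y:[-2,32] z:[15,48] -> hit [15,20], descend [6, 25]
    N6 x:[5,20] y:[9,32] z:[15,42] -> hit [15,20], descend [2, 22]
      N2 x:[6,15] y:[9,32] z:[36,42] -> miss, prune
      N22 x:[5,20] y:[13,32] z:[15,29] -> hit [15,20], descend [4, 15]
        N4 x:[12,20] y:[13,32] z:[15,25] -> hit [15,20] leaf, test {P2(miss), P9(miss)}
        N15 x:[5,8] y:[13,14] z:[25,29] -> miss, prune
    N25 x:[0,19] y:[-2,12] z:[23,48] -> miss, prune

Visited [0, 7, 9, 12, 13, 14, 24, 20, 16, 6, 2, 22, 4, 15, 25]. Tests: 15 box, 1 leaf. Nearest: miss.

== RESULT ==
[0, 7, 9, 12, 13, 14, 24, 20, 16, 6, 2, 22, 4, 15, 25]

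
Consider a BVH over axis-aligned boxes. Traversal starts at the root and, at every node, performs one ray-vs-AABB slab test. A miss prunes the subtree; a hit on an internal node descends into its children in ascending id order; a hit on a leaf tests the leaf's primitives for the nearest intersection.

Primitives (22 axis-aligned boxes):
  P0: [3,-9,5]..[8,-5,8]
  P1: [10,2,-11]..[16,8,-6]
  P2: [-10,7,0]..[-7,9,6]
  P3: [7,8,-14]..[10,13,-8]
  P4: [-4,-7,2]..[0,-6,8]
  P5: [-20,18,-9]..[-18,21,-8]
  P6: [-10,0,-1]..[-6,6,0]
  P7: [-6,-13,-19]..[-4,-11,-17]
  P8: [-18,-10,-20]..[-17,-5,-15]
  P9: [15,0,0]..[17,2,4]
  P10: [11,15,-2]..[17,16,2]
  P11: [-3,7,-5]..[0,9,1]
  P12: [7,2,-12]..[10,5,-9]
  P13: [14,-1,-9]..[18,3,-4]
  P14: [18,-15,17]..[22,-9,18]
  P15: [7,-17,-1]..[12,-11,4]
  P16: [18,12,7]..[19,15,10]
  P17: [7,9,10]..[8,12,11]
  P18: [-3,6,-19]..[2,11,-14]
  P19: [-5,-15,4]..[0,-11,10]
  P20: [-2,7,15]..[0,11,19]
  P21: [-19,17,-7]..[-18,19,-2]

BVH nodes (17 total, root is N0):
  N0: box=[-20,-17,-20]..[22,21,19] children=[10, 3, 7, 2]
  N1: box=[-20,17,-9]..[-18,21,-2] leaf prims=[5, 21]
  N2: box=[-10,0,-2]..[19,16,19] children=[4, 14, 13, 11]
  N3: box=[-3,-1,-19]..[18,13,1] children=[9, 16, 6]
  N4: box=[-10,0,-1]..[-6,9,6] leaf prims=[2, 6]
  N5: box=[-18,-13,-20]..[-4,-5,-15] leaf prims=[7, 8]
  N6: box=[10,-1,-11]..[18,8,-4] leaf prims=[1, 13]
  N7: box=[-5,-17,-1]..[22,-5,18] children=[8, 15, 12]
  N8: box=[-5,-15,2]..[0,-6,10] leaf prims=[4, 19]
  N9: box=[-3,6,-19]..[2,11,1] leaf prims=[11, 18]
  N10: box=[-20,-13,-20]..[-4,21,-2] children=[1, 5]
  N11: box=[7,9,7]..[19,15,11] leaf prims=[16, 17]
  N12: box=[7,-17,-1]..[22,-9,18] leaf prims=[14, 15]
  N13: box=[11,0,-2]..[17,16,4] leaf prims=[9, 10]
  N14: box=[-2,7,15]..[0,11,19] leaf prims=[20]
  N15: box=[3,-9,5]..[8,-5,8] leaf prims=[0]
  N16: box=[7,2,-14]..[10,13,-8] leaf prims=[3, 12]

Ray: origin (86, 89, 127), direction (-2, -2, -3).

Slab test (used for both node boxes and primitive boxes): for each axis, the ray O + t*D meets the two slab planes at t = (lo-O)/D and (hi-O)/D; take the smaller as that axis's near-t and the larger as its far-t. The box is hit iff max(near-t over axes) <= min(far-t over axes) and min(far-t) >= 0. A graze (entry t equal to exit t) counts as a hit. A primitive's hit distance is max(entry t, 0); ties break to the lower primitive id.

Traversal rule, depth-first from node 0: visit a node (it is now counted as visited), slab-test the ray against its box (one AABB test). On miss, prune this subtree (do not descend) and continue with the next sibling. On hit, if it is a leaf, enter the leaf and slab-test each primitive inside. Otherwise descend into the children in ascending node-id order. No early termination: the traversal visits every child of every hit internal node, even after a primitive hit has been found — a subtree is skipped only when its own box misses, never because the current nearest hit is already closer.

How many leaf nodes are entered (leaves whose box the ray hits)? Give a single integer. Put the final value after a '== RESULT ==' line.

Trace the traversal:
N0 x:[32,53] y:[34,53] z:[36,49] -> hit [36,49], descend [2, 3, 7, 10]
  N2 x:[67/2,48] y:[73/2,89/2] z:[36,43] -> hit [73/2,43], descend [4, 11, 13, 14]
    N4 x:[46,48] y:[40,89/2] z:[121/3,128/3] -> miss, prune
    N11 x:[67/2,79/2] y:[37,40] z:[116/3,40] -> hit [116/3,79/2] leaf, test {P16(miss), P17@t=39}
    N13 x:[69/2,75/2] y:[73/2,89/2] z:[41,43] -> miss, prune
    N14 x:[43,44] y:[39,41] z:[36,112/3] -> miss, prune
  N3 x:[34,89/2] y:[38,45] z:[42,146/3] -> hit [42,89/2], descend [6, 9, 16]
    N6 x:[34,38] y:[81/2,45] z:[131/3,46] -> miss, prune
    N9 x:[42,89/2] y:[39,83/2] z:[42,146/3] -> miss, prune
    N16 x:[38,79/2] y:[38,87/2] z:[45,47] -> miss, prune
  N7 x:[32,91/2] y:[47,53] z:[109/3,128/3] -> miss, prune
  N10 x:[45,53] y:[34,51] z:[43,49] -> hit [45,49], descend [1, 5]
    N1 x:[52,53] y:[34,36] z:[43,136/3] -> miss, prune
    N5 x:[45,52] y:[47,51] z:[142/3,49] -> hit [142/3,49] leaf, test {P7(miss), P8(miss)}

14 AABB tests over nodes [0, 2, 4, 11, 13, 14, 3, 6, 9, 16, 7, 10, 1, 5]; 2 leaves entered; closest P17.

== RESULT ==
2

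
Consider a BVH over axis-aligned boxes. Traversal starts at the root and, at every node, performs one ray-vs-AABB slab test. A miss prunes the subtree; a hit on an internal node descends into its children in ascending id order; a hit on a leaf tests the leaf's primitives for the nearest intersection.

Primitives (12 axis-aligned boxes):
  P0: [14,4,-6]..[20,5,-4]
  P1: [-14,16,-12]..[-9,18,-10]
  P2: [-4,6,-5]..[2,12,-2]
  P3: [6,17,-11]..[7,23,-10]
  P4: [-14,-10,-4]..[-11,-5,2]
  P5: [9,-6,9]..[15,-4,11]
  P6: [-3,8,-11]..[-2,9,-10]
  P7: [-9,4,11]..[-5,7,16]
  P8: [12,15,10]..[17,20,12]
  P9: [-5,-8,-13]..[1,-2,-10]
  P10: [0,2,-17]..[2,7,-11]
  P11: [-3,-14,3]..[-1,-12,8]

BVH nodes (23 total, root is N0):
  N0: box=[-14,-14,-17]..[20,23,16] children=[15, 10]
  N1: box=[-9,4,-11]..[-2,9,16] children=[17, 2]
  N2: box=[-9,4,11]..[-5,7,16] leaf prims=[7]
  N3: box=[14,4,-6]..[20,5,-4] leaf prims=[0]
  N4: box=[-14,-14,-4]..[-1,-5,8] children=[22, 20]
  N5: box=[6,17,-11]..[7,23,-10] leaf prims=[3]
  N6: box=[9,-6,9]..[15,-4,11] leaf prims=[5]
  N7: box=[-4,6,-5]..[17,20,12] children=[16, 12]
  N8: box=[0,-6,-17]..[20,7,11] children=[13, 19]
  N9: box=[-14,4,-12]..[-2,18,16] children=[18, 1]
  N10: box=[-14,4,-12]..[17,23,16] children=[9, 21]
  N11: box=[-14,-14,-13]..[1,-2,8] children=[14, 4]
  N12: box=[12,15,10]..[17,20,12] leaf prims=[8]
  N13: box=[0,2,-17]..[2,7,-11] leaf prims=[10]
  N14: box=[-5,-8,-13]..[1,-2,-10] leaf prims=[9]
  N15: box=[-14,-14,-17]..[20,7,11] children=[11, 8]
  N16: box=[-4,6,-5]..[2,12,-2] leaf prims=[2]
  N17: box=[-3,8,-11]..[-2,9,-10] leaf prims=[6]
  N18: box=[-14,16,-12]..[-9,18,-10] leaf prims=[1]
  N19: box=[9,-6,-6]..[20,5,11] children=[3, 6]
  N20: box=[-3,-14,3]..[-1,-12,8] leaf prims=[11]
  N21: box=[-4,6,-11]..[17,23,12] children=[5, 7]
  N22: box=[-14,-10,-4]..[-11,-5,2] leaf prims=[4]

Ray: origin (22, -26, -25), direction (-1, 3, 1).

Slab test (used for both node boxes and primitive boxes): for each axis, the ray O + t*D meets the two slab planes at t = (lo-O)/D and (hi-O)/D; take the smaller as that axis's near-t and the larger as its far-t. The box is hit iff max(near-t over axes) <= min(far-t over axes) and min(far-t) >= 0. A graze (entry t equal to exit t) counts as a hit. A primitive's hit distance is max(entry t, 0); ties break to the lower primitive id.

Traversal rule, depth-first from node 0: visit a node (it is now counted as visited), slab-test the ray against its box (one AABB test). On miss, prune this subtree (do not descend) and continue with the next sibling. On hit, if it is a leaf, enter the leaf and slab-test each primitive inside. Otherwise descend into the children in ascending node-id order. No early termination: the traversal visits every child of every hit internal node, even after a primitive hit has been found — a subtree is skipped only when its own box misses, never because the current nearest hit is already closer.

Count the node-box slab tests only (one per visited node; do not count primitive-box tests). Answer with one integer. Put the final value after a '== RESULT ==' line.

Traverse from the root:
N0 x:[2,36] y:[4,49/3] z:[8,41] -> hit [8,49/3], descend [10, 15]
  N10 x:[5,36] y:[10,49/3] z:[13,41] -> hit [13,49/3], descend [9, 21]
    N9 x:[24,36] y:[10,44/3] z:[13,41] -> miss, prune
    N21 x:[5,26] y:[32/3,49/3] z:[14,37] -> hit [14,49/3], descend [5, 7]
      N5 x:[15,16] y:[43/3,49/3] z:[14,15] -> hit [15,15] leaf, test {P3@t=15}
      N7 x:[5,26] y:[32/3,46/3] z:[20,37] -> miss, prune
  N15 x:[2,36] y:[4,11] z:[8,36] -> hit [8,11], descend [8, 11]
    N8 x:[2,22] y:[20/3,11] z:[8,36] -> hit [8,11], descend [13, 19]
      N13 x:[20,22] y:[28/3,11] z:[8,14] -> miss, prune
      N19 x:[2,13] y:[20/3,31/3] z:[19,36] -> miss, prune
    N11 x:[21,36] y:[4,8] z:[12,33] -> miss, prune

Summary -> nodes [0, 10, 9, 21, 5, 7, 15, 8, 13, 19, 11]; box-tests=11; leaf-entries=1; first=P3

== RESULT ==
11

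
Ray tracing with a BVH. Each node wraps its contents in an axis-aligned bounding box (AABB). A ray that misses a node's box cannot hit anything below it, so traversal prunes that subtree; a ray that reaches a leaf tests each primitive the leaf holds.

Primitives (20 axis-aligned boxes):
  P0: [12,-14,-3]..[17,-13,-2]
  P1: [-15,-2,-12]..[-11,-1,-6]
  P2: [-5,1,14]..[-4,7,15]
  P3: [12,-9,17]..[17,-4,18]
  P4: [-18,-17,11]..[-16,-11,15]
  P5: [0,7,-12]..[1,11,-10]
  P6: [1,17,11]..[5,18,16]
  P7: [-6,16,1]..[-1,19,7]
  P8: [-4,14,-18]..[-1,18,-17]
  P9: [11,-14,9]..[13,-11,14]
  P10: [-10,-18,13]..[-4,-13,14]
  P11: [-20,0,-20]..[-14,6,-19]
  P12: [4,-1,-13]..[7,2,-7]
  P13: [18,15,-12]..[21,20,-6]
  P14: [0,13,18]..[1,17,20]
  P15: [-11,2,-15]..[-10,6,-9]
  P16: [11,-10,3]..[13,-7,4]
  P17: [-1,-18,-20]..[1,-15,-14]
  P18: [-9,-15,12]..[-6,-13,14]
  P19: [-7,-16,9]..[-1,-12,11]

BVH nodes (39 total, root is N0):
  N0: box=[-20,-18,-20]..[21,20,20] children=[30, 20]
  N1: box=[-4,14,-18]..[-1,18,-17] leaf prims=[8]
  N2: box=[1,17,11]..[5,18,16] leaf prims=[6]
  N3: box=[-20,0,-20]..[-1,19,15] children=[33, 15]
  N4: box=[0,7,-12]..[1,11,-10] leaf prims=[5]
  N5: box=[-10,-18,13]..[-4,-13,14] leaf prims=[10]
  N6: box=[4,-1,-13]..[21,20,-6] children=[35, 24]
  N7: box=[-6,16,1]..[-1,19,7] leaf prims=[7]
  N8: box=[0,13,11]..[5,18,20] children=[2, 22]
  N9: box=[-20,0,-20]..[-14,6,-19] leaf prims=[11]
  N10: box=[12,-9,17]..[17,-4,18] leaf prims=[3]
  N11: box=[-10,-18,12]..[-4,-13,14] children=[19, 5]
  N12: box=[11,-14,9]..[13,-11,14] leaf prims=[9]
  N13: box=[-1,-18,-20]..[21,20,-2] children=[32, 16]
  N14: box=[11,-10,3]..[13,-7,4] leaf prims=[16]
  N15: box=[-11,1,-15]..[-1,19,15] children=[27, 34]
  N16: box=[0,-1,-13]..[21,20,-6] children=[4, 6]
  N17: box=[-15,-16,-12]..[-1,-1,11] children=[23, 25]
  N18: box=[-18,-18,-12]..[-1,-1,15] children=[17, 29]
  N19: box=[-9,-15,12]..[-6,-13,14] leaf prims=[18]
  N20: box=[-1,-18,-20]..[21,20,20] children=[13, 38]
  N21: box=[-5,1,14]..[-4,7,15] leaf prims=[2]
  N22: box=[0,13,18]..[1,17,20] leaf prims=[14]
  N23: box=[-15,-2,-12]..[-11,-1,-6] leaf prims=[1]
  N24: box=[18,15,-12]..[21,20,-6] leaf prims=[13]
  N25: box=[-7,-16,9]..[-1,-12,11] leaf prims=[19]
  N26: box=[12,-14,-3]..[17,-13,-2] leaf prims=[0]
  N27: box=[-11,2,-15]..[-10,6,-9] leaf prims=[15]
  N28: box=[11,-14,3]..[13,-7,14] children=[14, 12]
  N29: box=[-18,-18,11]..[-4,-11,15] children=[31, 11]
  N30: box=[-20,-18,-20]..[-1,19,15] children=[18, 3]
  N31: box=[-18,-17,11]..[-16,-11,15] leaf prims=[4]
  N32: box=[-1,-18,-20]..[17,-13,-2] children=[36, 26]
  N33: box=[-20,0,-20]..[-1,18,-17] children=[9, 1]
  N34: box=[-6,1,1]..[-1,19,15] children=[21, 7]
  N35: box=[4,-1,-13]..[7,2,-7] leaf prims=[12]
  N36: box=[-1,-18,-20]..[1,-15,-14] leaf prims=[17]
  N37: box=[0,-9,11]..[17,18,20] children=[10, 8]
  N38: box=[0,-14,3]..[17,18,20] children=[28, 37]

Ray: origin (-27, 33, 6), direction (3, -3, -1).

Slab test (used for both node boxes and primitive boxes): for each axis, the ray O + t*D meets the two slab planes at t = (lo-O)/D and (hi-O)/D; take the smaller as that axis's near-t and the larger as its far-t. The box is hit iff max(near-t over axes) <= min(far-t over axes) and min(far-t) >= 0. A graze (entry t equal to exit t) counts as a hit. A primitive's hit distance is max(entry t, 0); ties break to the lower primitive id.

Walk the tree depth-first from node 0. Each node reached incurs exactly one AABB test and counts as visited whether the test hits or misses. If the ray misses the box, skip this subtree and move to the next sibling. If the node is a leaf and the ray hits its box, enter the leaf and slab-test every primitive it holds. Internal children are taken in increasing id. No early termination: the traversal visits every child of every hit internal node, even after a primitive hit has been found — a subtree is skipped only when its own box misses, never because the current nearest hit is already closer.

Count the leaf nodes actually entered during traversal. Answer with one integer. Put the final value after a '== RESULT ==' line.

Trace the traversal:
N0 x:[7/3,16] y:[13/3,17] z:[-14,26] -> hit [13/3,16], descend [20, 30]
  N20 x:[26/3,16] y:[13/3,17] z:[-14,26] -> hit [26/3,16], descend [13, 38]
    N13 x:[26/3,16] y:[13/3,17] z:[8,26] -> hit [26/3,16], descend [16, 32]
      N16 x:[9,16] y:[13/3,34/3] z:[12,19] -> miss, prune
      N32 x:[26/3,44/3] y:[46/3,17] z:[8,26] -> miss, prune
    N38 x:[9,44/3] y:[5,47/3] z:[-14,3] -> miss, prune
  N30 x:[7/3,26/3] y:[14/3,17] z:[-9,26] -> hit [14/3,26/3], descend [3, 18]
    N3 x:[7/3,26/3] y:[14/3,11] z:[-9,26] -> hit [14/3,26/3], descend [15, 33]
      N15 x:[16/3,26/3] y:[14/3,32/3] z:[-9,21] -> hit [16/3,26/3], descend [27, 34]
        N27 x:[16/3,17/3] y:[9,31/3] z:[15,21] -> miss, prune
        N34 x:[7,26/3] y:[14/3,32/3] z:[-9,5] -> miss, prune
      N33 x:[7/3,26/3] y:[5,11] z:[23,26] -> miss, prune
    N18 x:[3,26/3] y:[34/3,17] z:[-9,18] -> miss, prune

Visited [0, 20, 13, 16, 32, 38, 30, 3, 15, 27, 34, 33, 18]. Tests: 13 box, 0 leaf. Nearest: miss.

== RESULT ==
0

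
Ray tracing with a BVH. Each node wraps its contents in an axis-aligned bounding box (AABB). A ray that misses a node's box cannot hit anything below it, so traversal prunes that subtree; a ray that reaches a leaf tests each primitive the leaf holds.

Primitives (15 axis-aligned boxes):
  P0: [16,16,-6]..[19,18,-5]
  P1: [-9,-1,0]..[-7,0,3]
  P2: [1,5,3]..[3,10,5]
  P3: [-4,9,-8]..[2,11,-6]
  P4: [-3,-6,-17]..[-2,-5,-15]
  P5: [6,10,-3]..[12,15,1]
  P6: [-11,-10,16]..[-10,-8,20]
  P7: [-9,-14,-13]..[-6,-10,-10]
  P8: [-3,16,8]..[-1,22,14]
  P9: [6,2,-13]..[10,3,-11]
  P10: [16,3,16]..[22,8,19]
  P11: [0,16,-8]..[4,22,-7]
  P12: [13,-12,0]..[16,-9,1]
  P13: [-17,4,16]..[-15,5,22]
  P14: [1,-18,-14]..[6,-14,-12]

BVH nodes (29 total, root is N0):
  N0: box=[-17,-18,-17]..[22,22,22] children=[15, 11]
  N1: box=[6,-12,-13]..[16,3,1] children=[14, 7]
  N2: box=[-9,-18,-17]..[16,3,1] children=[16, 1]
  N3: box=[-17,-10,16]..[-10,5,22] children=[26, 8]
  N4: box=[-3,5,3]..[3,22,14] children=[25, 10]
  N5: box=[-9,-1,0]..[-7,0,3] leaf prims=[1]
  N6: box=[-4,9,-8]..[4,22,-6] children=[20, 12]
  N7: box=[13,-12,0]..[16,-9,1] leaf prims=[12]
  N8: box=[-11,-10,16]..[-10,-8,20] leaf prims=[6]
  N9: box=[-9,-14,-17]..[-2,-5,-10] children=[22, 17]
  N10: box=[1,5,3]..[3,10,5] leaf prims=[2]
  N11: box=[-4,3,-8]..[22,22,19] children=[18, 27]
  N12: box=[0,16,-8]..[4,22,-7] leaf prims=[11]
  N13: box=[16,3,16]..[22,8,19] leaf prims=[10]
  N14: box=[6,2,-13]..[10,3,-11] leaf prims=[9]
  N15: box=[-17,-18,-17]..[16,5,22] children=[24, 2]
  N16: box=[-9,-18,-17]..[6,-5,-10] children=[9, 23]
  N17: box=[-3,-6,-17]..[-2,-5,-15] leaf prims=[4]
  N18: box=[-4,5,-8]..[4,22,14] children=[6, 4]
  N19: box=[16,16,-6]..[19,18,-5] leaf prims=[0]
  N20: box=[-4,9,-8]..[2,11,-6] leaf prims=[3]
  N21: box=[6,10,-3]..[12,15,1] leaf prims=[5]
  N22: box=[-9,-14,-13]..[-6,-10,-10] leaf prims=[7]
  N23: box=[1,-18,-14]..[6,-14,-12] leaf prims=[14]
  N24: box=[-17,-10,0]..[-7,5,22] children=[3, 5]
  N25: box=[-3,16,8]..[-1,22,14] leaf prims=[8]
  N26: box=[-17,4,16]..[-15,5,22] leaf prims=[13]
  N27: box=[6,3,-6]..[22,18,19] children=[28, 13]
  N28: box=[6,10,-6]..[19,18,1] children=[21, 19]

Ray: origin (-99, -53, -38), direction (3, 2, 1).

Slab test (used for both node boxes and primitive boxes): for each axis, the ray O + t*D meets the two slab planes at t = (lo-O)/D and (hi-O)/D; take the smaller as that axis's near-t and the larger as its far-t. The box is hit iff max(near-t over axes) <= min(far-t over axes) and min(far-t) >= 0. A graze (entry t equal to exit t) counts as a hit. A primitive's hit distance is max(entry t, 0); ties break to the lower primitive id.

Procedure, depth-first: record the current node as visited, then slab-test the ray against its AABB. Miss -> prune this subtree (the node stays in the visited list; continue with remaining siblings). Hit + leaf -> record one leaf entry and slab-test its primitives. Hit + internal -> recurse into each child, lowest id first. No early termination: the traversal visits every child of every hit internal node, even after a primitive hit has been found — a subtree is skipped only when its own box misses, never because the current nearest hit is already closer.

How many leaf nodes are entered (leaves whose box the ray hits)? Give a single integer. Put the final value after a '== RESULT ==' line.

Walk:
N0 x:[82/3,121/3] y:[35/2,75/2] z:[21,60] -> hit [82/3,75/2], descend [11, 15]
  N11 x:[95/3,121/3] y:[28,75/2] z:[30,57] -> hit [95/3,75/2], descend [18, 27]
    N18 x:[95/3,103/3] y:[29,75/2] z:[30,52] -> hit [95/3,103/3], descend [4, 6]
      N4 x:[32,34] y:[29,75/2] z:[41,52] -> miss, prune
      N6 x:[95/3,103/3] y:[31,75/2] z:[30,32] -> hit [95/3,32], descend [12, 20]
        N12 x:[33,103/3] y:[69/2,75/2] z:[30,31] -> miss, prune
        N20 x:[95/3,101/3] y:[31,32] z:[30,32] -> hit [95/3,32] leaf, test {P3@t=95/3}
    N27 x:[35,121/3] y:[28,71/2] z:[32,57] -> hit [35,71/2], descend [13, 28]
      N13 x:[115/3,121/3] y:[28,61/2] z:[54,57] -> miss, prune
      N28 x:[35,118/3] y:[63/2,71/2] z:[32,39] -> hit [35,71/2], descend [19, 21]
        N19 x:[115/3,118/3] y:[69/2,71/2] z:[32,33] -> miss, prune
        N21 x:[35,37] y:[63/2,34] z:[35,39] -> miss, prune
  N15 x:[82/3,115/3] y:[35/2,29] z:[21,60] -> hit [82/3,29], descend [2, 24]
    N2 x:[30,115/3] y:[35/2,28] z:[21,39] -> miss, prune
    N24 x:[82/3,92/3] y:[43/2,29] z:[38,60] -> miss, prune

15 AABB tests over nodes [0, 11, 18, 4, 6, 12, 20, 27, 13, 28, 19, 21, 15, 2, 24]; 1 leaf entered; closest P3.

== RESULT ==
1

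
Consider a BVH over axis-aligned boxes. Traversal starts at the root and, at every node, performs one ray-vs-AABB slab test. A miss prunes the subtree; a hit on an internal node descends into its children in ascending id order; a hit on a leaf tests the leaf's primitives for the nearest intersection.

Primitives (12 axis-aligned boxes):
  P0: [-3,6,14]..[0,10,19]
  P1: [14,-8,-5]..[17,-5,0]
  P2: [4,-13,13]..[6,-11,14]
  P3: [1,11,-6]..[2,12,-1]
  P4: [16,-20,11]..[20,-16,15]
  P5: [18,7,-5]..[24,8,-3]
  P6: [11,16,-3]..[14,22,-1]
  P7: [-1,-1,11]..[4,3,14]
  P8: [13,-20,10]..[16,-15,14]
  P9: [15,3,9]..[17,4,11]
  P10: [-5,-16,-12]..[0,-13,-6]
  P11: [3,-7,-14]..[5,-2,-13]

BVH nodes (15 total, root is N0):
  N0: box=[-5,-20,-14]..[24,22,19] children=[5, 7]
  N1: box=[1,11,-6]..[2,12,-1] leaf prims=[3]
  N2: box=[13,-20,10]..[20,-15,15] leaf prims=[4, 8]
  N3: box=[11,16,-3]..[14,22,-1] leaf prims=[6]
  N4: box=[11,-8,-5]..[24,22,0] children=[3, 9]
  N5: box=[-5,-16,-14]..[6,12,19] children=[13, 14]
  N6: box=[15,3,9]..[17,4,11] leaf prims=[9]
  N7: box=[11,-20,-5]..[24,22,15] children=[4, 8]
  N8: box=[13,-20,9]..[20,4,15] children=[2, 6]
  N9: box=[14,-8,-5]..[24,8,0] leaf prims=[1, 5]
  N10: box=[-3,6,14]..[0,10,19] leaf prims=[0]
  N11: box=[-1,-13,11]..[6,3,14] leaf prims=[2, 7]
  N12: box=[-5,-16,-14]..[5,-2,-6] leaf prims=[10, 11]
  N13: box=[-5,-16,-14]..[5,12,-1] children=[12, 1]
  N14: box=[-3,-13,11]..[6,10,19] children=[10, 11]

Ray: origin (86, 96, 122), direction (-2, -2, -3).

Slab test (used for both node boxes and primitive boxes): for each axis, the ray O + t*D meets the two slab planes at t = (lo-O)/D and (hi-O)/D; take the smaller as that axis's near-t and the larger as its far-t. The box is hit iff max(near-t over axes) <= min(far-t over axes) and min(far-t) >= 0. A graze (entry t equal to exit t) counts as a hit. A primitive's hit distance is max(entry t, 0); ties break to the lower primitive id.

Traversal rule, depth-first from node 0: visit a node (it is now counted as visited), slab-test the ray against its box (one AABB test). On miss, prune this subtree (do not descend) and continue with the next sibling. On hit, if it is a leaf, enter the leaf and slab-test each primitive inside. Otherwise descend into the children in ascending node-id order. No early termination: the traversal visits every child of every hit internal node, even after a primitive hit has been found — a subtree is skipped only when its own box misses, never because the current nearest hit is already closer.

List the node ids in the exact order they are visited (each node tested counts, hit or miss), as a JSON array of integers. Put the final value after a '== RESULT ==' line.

Trace the traversal:
N0 x:[31,91/2] y:[37,58] z:[103/3,136/3] -> hit [37,136/3], descend [5, 7]
  N5 x:[40,91/2] y:[42,56] z:[103/3,136/3] -> hit [42,136/3], descend [13, 14]
    N13 x:[81/2,91/2] y:[42,56] z:[41,136/3] -> hit [42,136/3], descend [1, 12]
      N1 x:[42,85/2] y:[42,85/2] z:[41,128/3] -> hit [42,85/2] leaf, test {P3@t=42}
      N12 x:[81/2,91/2] y:[49,56] z:[128/3,136/3] -> miss, prune
    N14 x:[40,89/2] y:[43,109/2] z:[103/3,37] -> miss, prune
  N7 x:[31,75/2] y:[37,58] z:[107/3,127/3] -> hit [37,75/2], descend [4, 8]
    N4 x:[31,75/2] y:[37,52] z:[122/3,127/3] -> miss, prune
    N8 x:[33,73/2] y:[46,58] z:[107/3,113/3] -> miss, prune

order=[0, 5, 13, 1, 12, 14, 7, 4, 8]  |boxes|=9  |leaves|=1  hit=P3

== RESULT ==
[0, 5, 13, 1, 12, 14, 7, 4, 8]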